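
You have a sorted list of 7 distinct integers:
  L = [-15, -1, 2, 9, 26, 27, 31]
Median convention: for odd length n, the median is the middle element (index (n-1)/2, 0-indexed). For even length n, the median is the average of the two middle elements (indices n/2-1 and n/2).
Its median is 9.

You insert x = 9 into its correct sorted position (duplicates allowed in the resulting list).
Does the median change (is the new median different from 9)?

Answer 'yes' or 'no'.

Old median = 9
Insert x = 9
New median = 9
Changed? no

Answer: no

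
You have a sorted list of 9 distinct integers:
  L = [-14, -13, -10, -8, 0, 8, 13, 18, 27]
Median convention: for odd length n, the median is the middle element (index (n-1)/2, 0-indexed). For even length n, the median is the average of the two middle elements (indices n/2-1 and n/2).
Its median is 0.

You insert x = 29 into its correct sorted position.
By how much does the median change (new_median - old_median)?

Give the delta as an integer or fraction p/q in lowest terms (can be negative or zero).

Answer: 4

Derivation:
Old median = 0
After inserting x = 29: new sorted = [-14, -13, -10, -8, 0, 8, 13, 18, 27, 29]
New median = 4
Delta = 4 - 0 = 4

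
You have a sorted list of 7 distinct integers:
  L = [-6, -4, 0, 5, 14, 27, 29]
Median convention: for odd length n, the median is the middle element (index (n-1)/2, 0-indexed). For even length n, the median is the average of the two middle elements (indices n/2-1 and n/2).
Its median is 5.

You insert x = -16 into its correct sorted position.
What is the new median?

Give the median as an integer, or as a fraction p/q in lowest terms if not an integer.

Old list (sorted, length 7): [-6, -4, 0, 5, 14, 27, 29]
Old median = 5
Insert x = -16
Old length odd (7). Middle was index 3 = 5.
New length even (8). New median = avg of two middle elements.
x = -16: 0 elements are < x, 7 elements are > x.
New sorted list: [-16, -6, -4, 0, 5, 14, 27, 29]
New median = 5/2

Answer: 5/2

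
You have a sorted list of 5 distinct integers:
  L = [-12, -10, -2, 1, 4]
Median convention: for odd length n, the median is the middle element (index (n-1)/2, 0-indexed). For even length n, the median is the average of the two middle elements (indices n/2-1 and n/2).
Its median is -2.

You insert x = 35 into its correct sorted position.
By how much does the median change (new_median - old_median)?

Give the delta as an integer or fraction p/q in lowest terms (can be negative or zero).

Answer: 3/2

Derivation:
Old median = -2
After inserting x = 35: new sorted = [-12, -10, -2, 1, 4, 35]
New median = -1/2
Delta = -1/2 - -2 = 3/2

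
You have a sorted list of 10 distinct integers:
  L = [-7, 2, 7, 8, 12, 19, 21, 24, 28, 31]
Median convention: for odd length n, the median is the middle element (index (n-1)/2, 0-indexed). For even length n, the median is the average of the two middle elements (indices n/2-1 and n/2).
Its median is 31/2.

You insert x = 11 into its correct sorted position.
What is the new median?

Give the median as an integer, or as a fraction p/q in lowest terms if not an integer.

Answer: 12

Derivation:
Old list (sorted, length 10): [-7, 2, 7, 8, 12, 19, 21, 24, 28, 31]
Old median = 31/2
Insert x = 11
Old length even (10). Middle pair: indices 4,5 = 12,19.
New length odd (11). New median = single middle element.
x = 11: 4 elements are < x, 6 elements are > x.
New sorted list: [-7, 2, 7, 8, 11, 12, 19, 21, 24, 28, 31]
New median = 12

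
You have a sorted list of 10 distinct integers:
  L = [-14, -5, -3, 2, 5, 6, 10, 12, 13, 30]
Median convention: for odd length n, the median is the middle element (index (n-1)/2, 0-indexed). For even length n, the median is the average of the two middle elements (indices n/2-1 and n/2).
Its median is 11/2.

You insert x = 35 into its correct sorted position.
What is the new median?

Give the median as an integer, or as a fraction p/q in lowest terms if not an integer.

Old list (sorted, length 10): [-14, -5, -3, 2, 5, 6, 10, 12, 13, 30]
Old median = 11/2
Insert x = 35
Old length even (10). Middle pair: indices 4,5 = 5,6.
New length odd (11). New median = single middle element.
x = 35: 10 elements are < x, 0 elements are > x.
New sorted list: [-14, -5, -3, 2, 5, 6, 10, 12, 13, 30, 35]
New median = 6

Answer: 6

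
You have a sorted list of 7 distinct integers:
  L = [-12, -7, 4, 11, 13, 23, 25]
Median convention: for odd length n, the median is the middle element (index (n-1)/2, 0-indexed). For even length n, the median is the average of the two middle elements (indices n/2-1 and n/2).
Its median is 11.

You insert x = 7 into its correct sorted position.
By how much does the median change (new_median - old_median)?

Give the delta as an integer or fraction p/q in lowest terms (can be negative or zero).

Old median = 11
After inserting x = 7: new sorted = [-12, -7, 4, 7, 11, 13, 23, 25]
New median = 9
Delta = 9 - 11 = -2

Answer: -2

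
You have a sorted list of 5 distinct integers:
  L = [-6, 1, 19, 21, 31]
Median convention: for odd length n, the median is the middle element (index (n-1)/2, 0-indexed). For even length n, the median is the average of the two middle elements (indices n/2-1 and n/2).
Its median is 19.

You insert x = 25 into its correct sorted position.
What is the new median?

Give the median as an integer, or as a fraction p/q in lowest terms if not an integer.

Old list (sorted, length 5): [-6, 1, 19, 21, 31]
Old median = 19
Insert x = 25
Old length odd (5). Middle was index 2 = 19.
New length even (6). New median = avg of two middle elements.
x = 25: 4 elements are < x, 1 elements are > x.
New sorted list: [-6, 1, 19, 21, 25, 31]
New median = 20

Answer: 20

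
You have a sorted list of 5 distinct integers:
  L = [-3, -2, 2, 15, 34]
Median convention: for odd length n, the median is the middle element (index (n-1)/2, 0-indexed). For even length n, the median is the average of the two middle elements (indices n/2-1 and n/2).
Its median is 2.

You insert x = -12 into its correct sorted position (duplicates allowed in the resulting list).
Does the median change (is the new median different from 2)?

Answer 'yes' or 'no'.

Answer: yes

Derivation:
Old median = 2
Insert x = -12
New median = 0
Changed? yes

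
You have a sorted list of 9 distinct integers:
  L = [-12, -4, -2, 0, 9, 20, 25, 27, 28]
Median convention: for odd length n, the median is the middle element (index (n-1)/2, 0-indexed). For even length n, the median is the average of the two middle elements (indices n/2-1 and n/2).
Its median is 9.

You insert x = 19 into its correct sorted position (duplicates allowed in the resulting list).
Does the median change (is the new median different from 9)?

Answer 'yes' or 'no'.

Old median = 9
Insert x = 19
New median = 14
Changed? yes

Answer: yes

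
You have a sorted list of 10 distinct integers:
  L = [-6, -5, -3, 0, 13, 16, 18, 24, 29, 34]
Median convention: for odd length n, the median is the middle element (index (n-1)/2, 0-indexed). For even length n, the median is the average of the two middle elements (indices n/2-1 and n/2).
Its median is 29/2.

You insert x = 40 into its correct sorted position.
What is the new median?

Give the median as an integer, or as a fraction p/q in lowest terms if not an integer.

Answer: 16

Derivation:
Old list (sorted, length 10): [-6, -5, -3, 0, 13, 16, 18, 24, 29, 34]
Old median = 29/2
Insert x = 40
Old length even (10). Middle pair: indices 4,5 = 13,16.
New length odd (11). New median = single middle element.
x = 40: 10 elements are < x, 0 elements are > x.
New sorted list: [-6, -5, -3, 0, 13, 16, 18, 24, 29, 34, 40]
New median = 16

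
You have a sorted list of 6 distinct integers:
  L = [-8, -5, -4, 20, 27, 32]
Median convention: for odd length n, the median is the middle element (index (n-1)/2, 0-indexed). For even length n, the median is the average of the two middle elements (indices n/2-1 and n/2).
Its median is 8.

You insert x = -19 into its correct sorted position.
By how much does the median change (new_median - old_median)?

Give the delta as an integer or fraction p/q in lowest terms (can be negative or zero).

Answer: -12

Derivation:
Old median = 8
After inserting x = -19: new sorted = [-19, -8, -5, -4, 20, 27, 32]
New median = -4
Delta = -4 - 8 = -12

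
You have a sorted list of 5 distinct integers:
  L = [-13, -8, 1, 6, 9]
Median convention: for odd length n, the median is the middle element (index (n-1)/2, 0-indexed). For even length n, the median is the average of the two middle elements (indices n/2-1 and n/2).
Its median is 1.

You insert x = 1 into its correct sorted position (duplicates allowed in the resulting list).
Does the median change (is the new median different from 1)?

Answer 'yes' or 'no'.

Old median = 1
Insert x = 1
New median = 1
Changed? no

Answer: no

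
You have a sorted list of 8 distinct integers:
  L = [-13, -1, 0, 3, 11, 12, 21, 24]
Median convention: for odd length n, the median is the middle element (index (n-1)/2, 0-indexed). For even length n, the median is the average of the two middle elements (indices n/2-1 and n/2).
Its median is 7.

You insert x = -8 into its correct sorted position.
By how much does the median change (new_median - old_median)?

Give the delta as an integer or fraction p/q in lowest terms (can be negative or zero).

Old median = 7
After inserting x = -8: new sorted = [-13, -8, -1, 0, 3, 11, 12, 21, 24]
New median = 3
Delta = 3 - 7 = -4

Answer: -4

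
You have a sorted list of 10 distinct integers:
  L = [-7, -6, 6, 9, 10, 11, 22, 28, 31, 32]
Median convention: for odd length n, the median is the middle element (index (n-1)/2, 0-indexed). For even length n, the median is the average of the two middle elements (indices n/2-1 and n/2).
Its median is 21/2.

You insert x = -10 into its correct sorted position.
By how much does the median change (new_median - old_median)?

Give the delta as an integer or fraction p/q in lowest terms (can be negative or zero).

Old median = 21/2
After inserting x = -10: new sorted = [-10, -7, -6, 6, 9, 10, 11, 22, 28, 31, 32]
New median = 10
Delta = 10 - 21/2 = -1/2

Answer: -1/2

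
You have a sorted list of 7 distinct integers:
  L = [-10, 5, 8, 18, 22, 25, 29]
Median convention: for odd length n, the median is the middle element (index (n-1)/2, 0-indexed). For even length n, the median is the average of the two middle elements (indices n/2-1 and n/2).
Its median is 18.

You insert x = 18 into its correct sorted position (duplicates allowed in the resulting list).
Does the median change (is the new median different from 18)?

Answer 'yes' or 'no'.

Answer: no

Derivation:
Old median = 18
Insert x = 18
New median = 18
Changed? no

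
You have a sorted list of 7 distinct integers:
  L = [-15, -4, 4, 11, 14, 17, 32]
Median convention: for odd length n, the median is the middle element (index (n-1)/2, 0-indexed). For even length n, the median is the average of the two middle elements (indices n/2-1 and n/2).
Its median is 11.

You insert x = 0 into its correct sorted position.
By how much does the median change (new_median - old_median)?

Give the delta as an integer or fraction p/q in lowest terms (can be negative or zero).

Answer: -7/2

Derivation:
Old median = 11
After inserting x = 0: new sorted = [-15, -4, 0, 4, 11, 14, 17, 32]
New median = 15/2
Delta = 15/2 - 11 = -7/2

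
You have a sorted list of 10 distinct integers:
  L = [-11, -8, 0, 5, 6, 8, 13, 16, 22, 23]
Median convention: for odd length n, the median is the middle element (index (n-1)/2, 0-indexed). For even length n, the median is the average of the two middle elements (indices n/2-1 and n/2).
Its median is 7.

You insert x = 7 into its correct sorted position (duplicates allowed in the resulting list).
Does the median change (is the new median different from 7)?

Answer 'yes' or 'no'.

Old median = 7
Insert x = 7
New median = 7
Changed? no

Answer: no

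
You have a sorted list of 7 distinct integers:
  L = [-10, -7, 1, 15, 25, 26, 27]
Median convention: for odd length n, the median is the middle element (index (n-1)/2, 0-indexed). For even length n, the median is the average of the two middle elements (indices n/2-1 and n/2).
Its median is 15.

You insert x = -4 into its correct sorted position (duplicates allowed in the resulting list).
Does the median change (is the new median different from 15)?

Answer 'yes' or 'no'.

Answer: yes

Derivation:
Old median = 15
Insert x = -4
New median = 8
Changed? yes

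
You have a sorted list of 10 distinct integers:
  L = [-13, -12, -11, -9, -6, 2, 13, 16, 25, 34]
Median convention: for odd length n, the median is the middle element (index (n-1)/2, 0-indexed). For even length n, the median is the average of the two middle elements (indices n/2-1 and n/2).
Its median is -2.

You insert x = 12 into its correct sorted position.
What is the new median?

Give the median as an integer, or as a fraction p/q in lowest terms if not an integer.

Old list (sorted, length 10): [-13, -12, -11, -9, -6, 2, 13, 16, 25, 34]
Old median = -2
Insert x = 12
Old length even (10). Middle pair: indices 4,5 = -6,2.
New length odd (11). New median = single middle element.
x = 12: 6 elements are < x, 4 elements are > x.
New sorted list: [-13, -12, -11, -9, -6, 2, 12, 13, 16, 25, 34]
New median = 2

Answer: 2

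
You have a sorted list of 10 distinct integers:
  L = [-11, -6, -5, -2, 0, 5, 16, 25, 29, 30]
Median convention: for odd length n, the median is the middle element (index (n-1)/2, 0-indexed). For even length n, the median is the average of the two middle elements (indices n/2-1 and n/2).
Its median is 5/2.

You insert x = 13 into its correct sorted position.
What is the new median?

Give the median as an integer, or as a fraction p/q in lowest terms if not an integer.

Old list (sorted, length 10): [-11, -6, -5, -2, 0, 5, 16, 25, 29, 30]
Old median = 5/2
Insert x = 13
Old length even (10). Middle pair: indices 4,5 = 0,5.
New length odd (11). New median = single middle element.
x = 13: 6 elements are < x, 4 elements are > x.
New sorted list: [-11, -6, -5, -2, 0, 5, 13, 16, 25, 29, 30]
New median = 5

Answer: 5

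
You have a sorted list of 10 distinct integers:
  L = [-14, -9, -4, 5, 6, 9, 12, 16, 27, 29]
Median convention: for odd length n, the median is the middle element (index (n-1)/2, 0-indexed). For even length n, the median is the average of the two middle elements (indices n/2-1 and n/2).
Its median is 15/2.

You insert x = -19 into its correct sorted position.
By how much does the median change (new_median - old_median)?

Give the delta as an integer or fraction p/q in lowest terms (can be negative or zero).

Old median = 15/2
After inserting x = -19: new sorted = [-19, -14, -9, -4, 5, 6, 9, 12, 16, 27, 29]
New median = 6
Delta = 6 - 15/2 = -3/2

Answer: -3/2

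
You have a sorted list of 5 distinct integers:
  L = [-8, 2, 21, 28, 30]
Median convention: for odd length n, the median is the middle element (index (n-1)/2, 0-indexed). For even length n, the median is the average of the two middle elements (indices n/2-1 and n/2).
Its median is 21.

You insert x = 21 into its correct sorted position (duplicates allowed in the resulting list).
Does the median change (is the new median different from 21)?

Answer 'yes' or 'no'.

Old median = 21
Insert x = 21
New median = 21
Changed? no

Answer: no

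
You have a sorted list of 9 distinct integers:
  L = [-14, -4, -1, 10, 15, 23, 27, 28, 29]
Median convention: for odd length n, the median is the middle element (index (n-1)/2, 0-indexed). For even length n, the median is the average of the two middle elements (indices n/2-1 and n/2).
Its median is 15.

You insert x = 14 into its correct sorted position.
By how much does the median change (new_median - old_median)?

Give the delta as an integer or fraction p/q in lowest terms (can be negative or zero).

Old median = 15
After inserting x = 14: new sorted = [-14, -4, -1, 10, 14, 15, 23, 27, 28, 29]
New median = 29/2
Delta = 29/2 - 15 = -1/2

Answer: -1/2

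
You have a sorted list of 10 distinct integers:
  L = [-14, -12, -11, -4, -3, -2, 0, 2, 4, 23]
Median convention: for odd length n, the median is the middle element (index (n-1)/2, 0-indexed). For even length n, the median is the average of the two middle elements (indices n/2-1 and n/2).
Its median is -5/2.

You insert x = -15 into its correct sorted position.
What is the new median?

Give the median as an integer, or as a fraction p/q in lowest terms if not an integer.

Answer: -3

Derivation:
Old list (sorted, length 10): [-14, -12, -11, -4, -3, -2, 0, 2, 4, 23]
Old median = -5/2
Insert x = -15
Old length even (10). Middle pair: indices 4,5 = -3,-2.
New length odd (11). New median = single middle element.
x = -15: 0 elements are < x, 10 elements are > x.
New sorted list: [-15, -14, -12, -11, -4, -3, -2, 0, 2, 4, 23]
New median = -3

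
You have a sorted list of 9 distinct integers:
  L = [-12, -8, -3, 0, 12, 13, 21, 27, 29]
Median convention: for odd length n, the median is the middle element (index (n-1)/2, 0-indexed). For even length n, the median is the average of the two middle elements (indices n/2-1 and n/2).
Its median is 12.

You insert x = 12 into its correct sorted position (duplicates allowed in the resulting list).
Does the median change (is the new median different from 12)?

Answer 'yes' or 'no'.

Answer: no

Derivation:
Old median = 12
Insert x = 12
New median = 12
Changed? no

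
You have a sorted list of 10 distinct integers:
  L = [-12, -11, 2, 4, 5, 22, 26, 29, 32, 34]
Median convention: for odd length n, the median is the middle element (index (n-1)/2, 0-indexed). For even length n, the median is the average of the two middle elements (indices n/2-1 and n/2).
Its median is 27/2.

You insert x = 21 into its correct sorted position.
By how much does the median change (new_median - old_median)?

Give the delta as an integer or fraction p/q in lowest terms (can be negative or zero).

Old median = 27/2
After inserting x = 21: new sorted = [-12, -11, 2, 4, 5, 21, 22, 26, 29, 32, 34]
New median = 21
Delta = 21 - 27/2 = 15/2

Answer: 15/2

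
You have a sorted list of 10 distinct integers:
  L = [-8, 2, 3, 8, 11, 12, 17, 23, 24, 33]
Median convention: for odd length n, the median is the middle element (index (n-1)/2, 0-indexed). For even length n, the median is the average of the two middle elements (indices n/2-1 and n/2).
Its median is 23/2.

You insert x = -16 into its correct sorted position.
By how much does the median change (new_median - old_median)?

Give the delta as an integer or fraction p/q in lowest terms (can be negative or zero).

Old median = 23/2
After inserting x = -16: new sorted = [-16, -8, 2, 3, 8, 11, 12, 17, 23, 24, 33]
New median = 11
Delta = 11 - 23/2 = -1/2

Answer: -1/2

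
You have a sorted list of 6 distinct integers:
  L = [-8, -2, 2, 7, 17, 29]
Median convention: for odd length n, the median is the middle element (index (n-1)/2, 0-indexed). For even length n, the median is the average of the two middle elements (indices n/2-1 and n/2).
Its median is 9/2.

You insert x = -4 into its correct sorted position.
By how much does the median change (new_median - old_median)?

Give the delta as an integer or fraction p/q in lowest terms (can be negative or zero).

Old median = 9/2
After inserting x = -4: new sorted = [-8, -4, -2, 2, 7, 17, 29]
New median = 2
Delta = 2 - 9/2 = -5/2

Answer: -5/2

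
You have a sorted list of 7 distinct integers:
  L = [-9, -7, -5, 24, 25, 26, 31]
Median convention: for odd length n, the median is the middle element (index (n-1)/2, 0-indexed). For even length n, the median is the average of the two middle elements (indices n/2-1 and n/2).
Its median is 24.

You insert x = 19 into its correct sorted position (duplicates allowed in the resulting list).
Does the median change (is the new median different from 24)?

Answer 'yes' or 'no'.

Answer: yes

Derivation:
Old median = 24
Insert x = 19
New median = 43/2
Changed? yes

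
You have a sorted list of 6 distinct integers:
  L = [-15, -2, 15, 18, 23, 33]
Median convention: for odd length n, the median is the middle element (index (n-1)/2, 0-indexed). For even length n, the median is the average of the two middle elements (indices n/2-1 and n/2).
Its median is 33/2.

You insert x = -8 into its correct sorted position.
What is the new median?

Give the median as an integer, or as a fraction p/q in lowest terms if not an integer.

Answer: 15

Derivation:
Old list (sorted, length 6): [-15, -2, 15, 18, 23, 33]
Old median = 33/2
Insert x = -8
Old length even (6). Middle pair: indices 2,3 = 15,18.
New length odd (7). New median = single middle element.
x = -8: 1 elements are < x, 5 elements are > x.
New sorted list: [-15, -8, -2, 15, 18, 23, 33]
New median = 15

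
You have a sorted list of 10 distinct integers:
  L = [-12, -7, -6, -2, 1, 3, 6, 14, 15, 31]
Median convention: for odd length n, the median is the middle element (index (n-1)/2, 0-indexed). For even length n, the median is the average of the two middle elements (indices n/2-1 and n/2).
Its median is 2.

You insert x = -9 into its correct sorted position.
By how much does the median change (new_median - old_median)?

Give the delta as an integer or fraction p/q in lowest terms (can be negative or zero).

Answer: -1

Derivation:
Old median = 2
After inserting x = -9: new sorted = [-12, -9, -7, -6, -2, 1, 3, 6, 14, 15, 31]
New median = 1
Delta = 1 - 2 = -1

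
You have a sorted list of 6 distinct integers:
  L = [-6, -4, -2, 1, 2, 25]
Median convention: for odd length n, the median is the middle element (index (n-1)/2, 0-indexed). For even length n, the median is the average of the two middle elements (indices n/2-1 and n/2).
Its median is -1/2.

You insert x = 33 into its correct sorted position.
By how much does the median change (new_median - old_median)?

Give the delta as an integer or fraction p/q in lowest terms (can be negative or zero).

Answer: 3/2

Derivation:
Old median = -1/2
After inserting x = 33: new sorted = [-6, -4, -2, 1, 2, 25, 33]
New median = 1
Delta = 1 - -1/2 = 3/2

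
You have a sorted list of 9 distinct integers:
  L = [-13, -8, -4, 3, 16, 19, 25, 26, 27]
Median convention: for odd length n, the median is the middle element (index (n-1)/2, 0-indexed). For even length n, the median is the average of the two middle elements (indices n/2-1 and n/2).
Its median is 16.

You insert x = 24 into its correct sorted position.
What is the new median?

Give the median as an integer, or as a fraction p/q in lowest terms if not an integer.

Old list (sorted, length 9): [-13, -8, -4, 3, 16, 19, 25, 26, 27]
Old median = 16
Insert x = 24
Old length odd (9). Middle was index 4 = 16.
New length even (10). New median = avg of two middle elements.
x = 24: 6 elements are < x, 3 elements are > x.
New sorted list: [-13, -8, -4, 3, 16, 19, 24, 25, 26, 27]
New median = 35/2

Answer: 35/2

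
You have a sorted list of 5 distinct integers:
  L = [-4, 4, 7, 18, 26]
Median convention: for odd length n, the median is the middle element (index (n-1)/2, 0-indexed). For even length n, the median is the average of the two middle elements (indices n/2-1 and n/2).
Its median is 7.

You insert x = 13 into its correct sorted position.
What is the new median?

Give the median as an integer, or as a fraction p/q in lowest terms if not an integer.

Old list (sorted, length 5): [-4, 4, 7, 18, 26]
Old median = 7
Insert x = 13
Old length odd (5). Middle was index 2 = 7.
New length even (6). New median = avg of two middle elements.
x = 13: 3 elements are < x, 2 elements are > x.
New sorted list: [-4, 4, 7, 13, 18, 26]
New median = 10

Answer: 10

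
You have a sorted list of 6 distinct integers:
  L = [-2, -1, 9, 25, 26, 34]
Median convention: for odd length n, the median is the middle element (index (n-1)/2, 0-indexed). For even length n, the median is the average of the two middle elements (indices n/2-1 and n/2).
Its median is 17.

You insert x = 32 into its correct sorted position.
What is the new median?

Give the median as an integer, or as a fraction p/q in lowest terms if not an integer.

Old list (sorted, length 6): [-2, -1, 9, 25, 26, 34]
Old median = 17
Insert x = 32
Old length even (6). Middle pair: indices 2,3 = 9,25.
New length odd (7). New median = single middle element.
x = 32: 5 elements are < x, 1 elements are > x.
New sorted list: [-2, -1, 9, 25, 26, 32, 34]
New median = 25

Answer: 25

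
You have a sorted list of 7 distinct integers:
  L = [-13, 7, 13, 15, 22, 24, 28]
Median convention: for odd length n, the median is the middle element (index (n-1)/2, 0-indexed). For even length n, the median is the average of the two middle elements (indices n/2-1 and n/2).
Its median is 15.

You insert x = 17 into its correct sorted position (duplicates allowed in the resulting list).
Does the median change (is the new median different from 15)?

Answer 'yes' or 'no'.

Old median = 15
Insert x = 17
New median = 16
Changed? yes

Answer: yes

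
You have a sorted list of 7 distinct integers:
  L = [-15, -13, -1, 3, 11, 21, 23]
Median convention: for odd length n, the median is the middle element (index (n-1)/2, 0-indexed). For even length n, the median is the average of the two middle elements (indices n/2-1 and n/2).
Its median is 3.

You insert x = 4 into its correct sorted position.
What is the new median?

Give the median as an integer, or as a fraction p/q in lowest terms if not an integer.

Answer: 7/2

Derivation:
Old list (sorted, length 7): [-15, -13, -1, 3, 11, 21, 23]
Old median = 3
Insert x = 4
Old length odd (7). Middle was index 3 = 3.
New length even (8). New median = avg of two middle elements.
x = 4: 4 elements are < x, 3 elements are > x.
New sorted list: [-15, -13, -1, 3, 4, 11, 21, 23]
New median = 7/2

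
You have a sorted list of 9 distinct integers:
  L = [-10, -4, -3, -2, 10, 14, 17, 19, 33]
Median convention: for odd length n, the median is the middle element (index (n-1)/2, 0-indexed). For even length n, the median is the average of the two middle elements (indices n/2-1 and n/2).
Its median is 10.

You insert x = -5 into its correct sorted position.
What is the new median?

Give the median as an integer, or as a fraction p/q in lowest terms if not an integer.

Old list (sorted, length 9): [-10, -4, -3, -2, 10, 14, 17, 19, 33]
Old median = 10
Insert x = -5
Old length odd (9). Middle was index 4 = 10.
New length even (10). New median = avg of two middle elements.
x = -5: 1 elements are < x, 8 elements are > x.
New sorted list: [-10, -5, -4, -3, -2, 10, 14, 17, 19, 33]
New median = 4

Answer: 4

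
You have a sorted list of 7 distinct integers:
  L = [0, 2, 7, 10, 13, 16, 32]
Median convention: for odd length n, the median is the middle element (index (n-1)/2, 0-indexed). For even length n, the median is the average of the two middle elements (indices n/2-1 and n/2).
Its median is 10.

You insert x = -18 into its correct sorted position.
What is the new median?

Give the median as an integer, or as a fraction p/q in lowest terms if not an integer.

Answer: 17/2

Derivation:
Old list (sorted, length 7): [0, 2, 7, 10, 13, 16, 32]
Old median = 10
Insert x = -18
Old length odd (7). Middle was index 3 = 10.
New length even (8). New median = avg of two middle elements.
x = -18: 0 elements are < x, 7 elements are > x.
New sorted list: [-18, 0, 2, 7, 10, 13, 16, 32]
New median = 17/2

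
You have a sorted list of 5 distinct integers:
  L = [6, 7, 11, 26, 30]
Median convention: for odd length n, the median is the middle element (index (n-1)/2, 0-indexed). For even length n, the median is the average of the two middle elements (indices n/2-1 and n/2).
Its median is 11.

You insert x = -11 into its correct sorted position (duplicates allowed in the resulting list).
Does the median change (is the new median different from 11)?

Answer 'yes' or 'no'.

Old median = 11
Insert x = -11
New median = 9
Changed? yes

Answer: yes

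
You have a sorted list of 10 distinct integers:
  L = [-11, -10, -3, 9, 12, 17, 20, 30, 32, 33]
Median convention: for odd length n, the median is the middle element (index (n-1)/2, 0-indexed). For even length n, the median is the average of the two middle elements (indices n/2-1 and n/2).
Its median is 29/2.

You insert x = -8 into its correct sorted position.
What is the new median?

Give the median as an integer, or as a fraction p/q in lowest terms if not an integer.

Answer: 12

Derivation:
Old list (sorted, length 10): [-11, -10, -3, 9, 12, 17, 20, 30, 32, 33]
Old median = 29/2
Insert x = -8
Old length even (10). Middle pair: indices 4,5 = 12,17.
New length odd (11). New median = single middle element.
x = -8: 2 elements are < x, 8 elements are > x.
New sorted list: [-11, -10, -8, -3, 9, 12, 17, 20, 30, 32, 33]
New median = 12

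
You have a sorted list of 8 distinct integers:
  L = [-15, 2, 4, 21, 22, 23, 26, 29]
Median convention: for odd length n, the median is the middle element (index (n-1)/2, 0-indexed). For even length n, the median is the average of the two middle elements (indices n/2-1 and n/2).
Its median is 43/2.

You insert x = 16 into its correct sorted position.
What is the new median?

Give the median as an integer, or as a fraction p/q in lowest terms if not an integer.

Answer: 21

Derivation:
Old list (sorted, length 8): [-15, 2, 4, 21, 22, 23, 26, 29]
Old median = 43/2
Insert x = 16
Old length even (8). Middle pair: indices 3,4 = 21,22.
New length odd (9). New median = single middle element.
x = 16: 3 elements are < x, 5 elements are > x.
New sorted list: [-15, 2, 4, 16, 21, 22, 23, 26, 29]
New median = 21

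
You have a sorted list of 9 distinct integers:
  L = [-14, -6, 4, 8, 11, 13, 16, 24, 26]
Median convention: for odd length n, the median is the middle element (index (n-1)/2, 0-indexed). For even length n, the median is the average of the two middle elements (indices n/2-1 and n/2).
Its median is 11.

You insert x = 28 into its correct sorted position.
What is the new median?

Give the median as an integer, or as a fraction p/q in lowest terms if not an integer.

Answer: 12

Derivation:
Old list (sorted, length 9): [-14, -6, 4, 8, 11, 13, 16, 24, 26]
Old median = 11
Insert x = 28
Old length odd (9). Middle was index 4 = 11.
New length even (10). New median = avg of two middle elements.
x = 28: 9 elements are < x, 0 elements are > x.
New sorted list: [-14, -6, 4, 8, 11, 13, 16, 24, 26, 28]
New median = 12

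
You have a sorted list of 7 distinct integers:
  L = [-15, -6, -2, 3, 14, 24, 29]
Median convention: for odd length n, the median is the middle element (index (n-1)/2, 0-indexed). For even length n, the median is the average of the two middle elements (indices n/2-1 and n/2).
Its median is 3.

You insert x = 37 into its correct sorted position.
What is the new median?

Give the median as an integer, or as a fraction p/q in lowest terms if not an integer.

Old list (sorted, length 7): [-15, -6, -2, 3, 14, 24, 29]
Old median = 3
Insert x = 37
Old length odd (7). Middle was index 3 = 3.
New length even (8). New median = avg of two middle elements.
x = 37: 7 elements are < x, 0 elements are > x.
New sorted list: [-15, -6, -2, 3, 14, 24, 29, 37]
New median = 17/2

Answer: 17/2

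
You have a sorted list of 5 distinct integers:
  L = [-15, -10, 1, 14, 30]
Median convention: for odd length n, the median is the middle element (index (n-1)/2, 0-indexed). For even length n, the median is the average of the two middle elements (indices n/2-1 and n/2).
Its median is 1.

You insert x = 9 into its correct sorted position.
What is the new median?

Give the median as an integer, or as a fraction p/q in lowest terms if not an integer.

Answer: 5

Derivation:
Old list (sorted, length 5): [-15, -10, 1, 14, 30]
Old median = 1
Insert x = 9
Old length odd (5). Middle was index 2 = 1.
New length even (6). New median = avg of two middle elements.
x = 9: 3 elements are < x, 2 elements are > x.
New sorted list: [-15, -10, 1, 9, 14, 30]
New median = 5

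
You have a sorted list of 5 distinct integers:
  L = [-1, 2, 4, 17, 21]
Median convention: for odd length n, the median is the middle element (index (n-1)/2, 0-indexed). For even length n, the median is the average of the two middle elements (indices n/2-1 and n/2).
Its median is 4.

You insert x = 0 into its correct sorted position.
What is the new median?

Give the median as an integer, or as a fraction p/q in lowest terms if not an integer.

Old list (sorted, length 5): [-1, 2, 4, 17, 21]
Old median = 4
Insert x = 0
Old length odd (5). Middle was index 2 = 4.
New length even (6). New median = avg of two middle elements.
x = 0: 1 elements are < x, 4 elements are > x.
New sorted list: [-1, 0, 2, 4, 17, 21]
New median = 3

Answer: 3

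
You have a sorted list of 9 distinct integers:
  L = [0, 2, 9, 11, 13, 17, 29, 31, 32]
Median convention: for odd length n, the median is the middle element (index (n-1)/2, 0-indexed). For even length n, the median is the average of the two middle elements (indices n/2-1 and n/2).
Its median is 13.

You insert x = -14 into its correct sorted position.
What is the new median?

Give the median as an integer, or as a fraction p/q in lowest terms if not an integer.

Answer: 12

Derivation:
Old list (sorted, length 9): [0, 2, 9, 11, 13, 17, 29, 31, 32]
Old median = 13
Insert x = -14
Old length odd (9). Middle was index 4 = 13.
New length even (10). New median = avg of two middle elements.
x = -14: 0 elements are < x, 9 elements are > x.
New sorted list: [-14, 0, 2, 9, 11, 13, 17, 29, 31, 32]
New median = 12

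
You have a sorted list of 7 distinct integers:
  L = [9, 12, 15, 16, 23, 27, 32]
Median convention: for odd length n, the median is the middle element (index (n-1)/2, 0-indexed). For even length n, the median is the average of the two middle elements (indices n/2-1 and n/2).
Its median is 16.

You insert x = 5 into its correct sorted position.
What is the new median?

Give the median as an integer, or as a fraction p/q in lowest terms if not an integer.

Old list (sorted, length 7): [9, 12, 15, 16, 23, 27, 32]
Old median = 16
Insert x = 5
Old length odd (7). Middle was index 3 = 16.
New length even (8). New median = avg of two middle elements.
x = 5: 0 elements are < x, 7 elements are > x.
New sorted list: [5, 9, 12, 15, 16, 23, 27, 32]
New median = 31/2

Answer: 31/2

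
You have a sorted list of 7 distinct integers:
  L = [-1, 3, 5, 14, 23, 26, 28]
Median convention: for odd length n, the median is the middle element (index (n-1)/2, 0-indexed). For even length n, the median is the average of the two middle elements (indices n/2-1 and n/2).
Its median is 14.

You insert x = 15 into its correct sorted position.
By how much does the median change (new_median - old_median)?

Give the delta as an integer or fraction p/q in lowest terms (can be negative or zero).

Answer: 1/2

Derivation:
Old median = 14
After inserting x = 15: new sorted = [-1, 3, 5, 14, 15, 23, 26, 28]
New median = 29/2
Delta = 29/2 - 14 = 1/2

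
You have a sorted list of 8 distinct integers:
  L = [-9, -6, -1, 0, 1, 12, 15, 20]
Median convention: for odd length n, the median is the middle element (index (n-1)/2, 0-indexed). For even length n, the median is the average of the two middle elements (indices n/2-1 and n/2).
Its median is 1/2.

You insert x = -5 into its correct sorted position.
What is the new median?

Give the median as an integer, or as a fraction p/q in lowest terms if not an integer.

Answer: 0

Derivation:
Old list (sorted, length 8): [-9, -6, -1, 0, 1, 12, 15, 20]
Old median = 1/2
Insert x = -5
Old length even (8). Middle pair: indices 3,4 = 0,1.
New length odd (9). New median = single middle element.
x = -5: 2 elements are < x, 6 elements are > x.
New sorted list: [-9, -6, -5, -1, 0, 1, 12, 15, 20]
New median = 0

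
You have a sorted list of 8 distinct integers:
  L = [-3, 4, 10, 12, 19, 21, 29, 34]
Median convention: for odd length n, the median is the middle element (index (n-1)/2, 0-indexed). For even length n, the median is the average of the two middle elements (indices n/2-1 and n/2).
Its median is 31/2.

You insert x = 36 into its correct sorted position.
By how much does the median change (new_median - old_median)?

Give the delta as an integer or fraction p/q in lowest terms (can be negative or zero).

Old median = 31/2
After inserting x = 36: new sorted = [-3, 4, 10, 12, 19, 21, 29, 34, 36]
New median = 19
Delta = 19 - 31/2 = 7/2

Answer: 7/2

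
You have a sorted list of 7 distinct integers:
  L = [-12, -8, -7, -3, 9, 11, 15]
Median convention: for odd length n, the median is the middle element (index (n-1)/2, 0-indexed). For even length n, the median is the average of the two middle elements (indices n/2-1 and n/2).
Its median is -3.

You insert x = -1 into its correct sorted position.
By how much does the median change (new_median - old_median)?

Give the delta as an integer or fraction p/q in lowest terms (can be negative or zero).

Old median = -3
After inserting x = -1: new sorted = [-12, -8, -7, -3, -1, 9, 11, 15]
New median = -2
Delta = -2 - -3 = 1

Answer: 1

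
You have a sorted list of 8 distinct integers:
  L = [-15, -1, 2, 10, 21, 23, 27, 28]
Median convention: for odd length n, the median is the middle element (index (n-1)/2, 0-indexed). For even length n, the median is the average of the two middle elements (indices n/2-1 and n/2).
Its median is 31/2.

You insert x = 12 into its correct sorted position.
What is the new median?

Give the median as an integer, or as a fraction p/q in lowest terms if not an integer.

Answer: 12

Derivation:
Old list (sorted, length 8): [-15, -1, 2, 10, 21, 23, 27, 28]
Old median = 31/2
Insert x = 12
Old length even (8). Middle pair: indices 3,4 = 10,21.
New length odd (9). New median = single middle element.
x = 12: 4 elements are < x, 4 elements are > x.
New sorted list: [-15, -1, 2, 10, 12, 21, 23, 27, 28]
New median = 12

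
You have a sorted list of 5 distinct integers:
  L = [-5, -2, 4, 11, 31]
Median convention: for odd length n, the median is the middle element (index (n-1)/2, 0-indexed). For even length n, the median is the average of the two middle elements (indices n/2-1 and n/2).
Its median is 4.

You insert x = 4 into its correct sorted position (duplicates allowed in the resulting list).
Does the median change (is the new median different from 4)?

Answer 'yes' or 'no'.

Answer: no

Derivation:
Old median = 4
Insert x = 4
New median = 4
Changed? no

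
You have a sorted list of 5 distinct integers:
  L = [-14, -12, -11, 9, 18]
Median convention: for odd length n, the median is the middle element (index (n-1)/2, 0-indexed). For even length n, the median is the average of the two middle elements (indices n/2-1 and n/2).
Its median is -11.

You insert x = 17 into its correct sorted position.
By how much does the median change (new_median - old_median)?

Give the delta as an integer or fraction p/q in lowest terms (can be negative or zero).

Answer: 10

Derivation:
Old median = -11
After inserting x = 17: new sorted = [-14, -12, -11, 9, 17, 18]
New median = -1
Delta = -1 - -11 = 10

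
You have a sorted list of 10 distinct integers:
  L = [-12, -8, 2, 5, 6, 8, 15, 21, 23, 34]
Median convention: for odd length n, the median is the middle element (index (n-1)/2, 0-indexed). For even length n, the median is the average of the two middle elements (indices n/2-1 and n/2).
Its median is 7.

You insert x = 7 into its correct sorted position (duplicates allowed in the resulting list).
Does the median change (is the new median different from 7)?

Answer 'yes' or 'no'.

Answer: no

Derivation:
Old median = 7
Insert x = 7
New median = 7
Changed? no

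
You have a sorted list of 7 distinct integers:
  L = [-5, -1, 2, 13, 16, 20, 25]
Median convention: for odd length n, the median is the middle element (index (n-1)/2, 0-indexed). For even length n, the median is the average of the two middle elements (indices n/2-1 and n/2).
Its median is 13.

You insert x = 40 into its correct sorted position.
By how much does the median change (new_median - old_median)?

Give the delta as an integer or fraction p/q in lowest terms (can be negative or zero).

Answer: 3/2

Derivation:
Old median = 13
After inserting x = 40: new sorted = [-5, -1, 2, 13, 16, 20, 25, 40]
New median = 29/2
Delta = 29/2 - 13 = 3/2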